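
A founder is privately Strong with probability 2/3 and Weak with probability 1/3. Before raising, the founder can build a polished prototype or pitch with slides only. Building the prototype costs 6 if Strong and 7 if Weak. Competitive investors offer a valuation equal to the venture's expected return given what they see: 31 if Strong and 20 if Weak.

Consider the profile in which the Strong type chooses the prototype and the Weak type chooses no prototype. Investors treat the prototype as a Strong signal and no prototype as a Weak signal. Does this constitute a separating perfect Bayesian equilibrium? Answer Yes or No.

Under these beliefs, the prototype earns valuation 31 and no prototype earns valuation 20.
Strong: the prototype nets 31 − 6 = 25; no prototype nets 20. Strong prefers the prototype.
Weak: the prototype nets 31 − 7 = 24; no prototype nets 20. Weak would deviate to the prototype.
Weak has a profitable deviation, so the profile is not an equilibrium.

No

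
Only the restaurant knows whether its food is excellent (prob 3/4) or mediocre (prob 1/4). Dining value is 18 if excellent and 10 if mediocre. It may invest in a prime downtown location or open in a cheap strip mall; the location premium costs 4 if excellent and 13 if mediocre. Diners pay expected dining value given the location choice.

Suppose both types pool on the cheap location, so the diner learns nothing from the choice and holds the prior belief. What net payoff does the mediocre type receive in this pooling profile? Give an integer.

Pooled price premium = 3/4·18 + 1/4·10 = 16.
mediocre pays no cost for the cheap location, so net payoff = 16.

16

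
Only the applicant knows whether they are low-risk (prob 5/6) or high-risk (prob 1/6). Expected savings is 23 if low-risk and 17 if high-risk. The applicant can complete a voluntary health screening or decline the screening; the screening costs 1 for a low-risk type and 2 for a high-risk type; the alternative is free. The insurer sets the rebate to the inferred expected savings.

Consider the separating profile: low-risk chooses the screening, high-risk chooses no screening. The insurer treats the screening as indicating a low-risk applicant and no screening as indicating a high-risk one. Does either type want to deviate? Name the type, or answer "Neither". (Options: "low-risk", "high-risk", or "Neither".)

The screening pays 23; no screening pays 17.
low-risk: assigned the screening, nets 23 − 1 = 22; deviating to no screening nets 17.
high-risk: assigned no screening, nets 17; deviating to the screening nets 23 − 2 = 21.
The high-risk type gains 4 by deviating.

high-risk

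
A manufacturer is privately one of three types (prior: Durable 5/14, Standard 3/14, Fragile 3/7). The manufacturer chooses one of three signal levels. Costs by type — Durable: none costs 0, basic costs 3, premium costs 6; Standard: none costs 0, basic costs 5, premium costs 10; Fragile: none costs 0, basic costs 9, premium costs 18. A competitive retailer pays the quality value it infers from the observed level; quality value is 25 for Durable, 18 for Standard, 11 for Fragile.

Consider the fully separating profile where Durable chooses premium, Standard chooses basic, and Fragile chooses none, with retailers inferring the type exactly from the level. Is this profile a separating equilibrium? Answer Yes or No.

Separating prices: premium → 25, basic → 18, none → 11.
Durable (assigned premium): none: 11 − 0 = 11; basic: 18 − 3 = 15; premium: 25 − 6 = 19. Durable stays.
Standard (assigned basic): none: 11 − 0 = 11; basic: 18 − 5 = 13; premium: 25 − 10 = 15. Standard prefers premium.
Fragile (assigned none): none: 11 − 0 = 11; basic: 18 − 9 = 9; premium: 25 − 18 = 7. Fragile stays.
At least one type deviates; the separating profile fails.

No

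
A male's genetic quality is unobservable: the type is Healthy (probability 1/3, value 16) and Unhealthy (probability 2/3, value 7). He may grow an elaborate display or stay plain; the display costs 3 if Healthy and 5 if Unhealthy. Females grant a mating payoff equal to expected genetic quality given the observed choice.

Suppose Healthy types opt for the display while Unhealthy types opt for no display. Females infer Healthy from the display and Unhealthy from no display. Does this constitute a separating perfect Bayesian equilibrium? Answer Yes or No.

Under these beliefs, the display earns mating payoff 16 and no display earns mating payoff 7.
Healthy: the display nets 16 − 3 = 13; no display nets 7. Healthy prefers the display.
Unhealthy: the display nets 16 − 5 = 11; no display nets 7. Unhealthy would deviate to the display.
Unhealthy has a profitable deviation, so the profile is not an equilibrium.

No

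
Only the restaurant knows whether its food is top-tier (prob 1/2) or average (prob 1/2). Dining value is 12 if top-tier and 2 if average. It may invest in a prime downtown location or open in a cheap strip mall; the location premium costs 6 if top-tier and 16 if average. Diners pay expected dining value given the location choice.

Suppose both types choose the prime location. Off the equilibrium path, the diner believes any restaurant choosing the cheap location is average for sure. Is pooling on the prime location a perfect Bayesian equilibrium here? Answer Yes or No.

No

On path, the diner holds the prior and pays 1/2·12 + 1/2·2 = 7. Off path (the cheap location), believing average, it pays 2.
top-tier: the prime location nets 7 − 6 = 1; the cheap location nets 2. top-tier would deviate.
average: the prime location nets 7 − 16 = -9; the cheap location nets 2. average would deviate.
A type deviates, so pooling fails.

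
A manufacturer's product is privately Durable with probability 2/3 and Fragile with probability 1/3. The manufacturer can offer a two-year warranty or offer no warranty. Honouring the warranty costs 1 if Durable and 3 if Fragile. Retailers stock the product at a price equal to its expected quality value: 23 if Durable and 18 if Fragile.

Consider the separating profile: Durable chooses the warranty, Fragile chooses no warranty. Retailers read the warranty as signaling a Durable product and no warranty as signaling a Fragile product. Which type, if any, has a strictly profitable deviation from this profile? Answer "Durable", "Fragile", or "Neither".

The warranty pays 23; no warranty pays 18.
Durable: assigned the warranty, nets 23 − 1 = 22; deviating to no warranty nets 18.
Fragile: assigned no warranty, nets 18; deviating to the warranty nets 23 − 3 = 20.
The Fragile type gains 2 by deviating.

Fragile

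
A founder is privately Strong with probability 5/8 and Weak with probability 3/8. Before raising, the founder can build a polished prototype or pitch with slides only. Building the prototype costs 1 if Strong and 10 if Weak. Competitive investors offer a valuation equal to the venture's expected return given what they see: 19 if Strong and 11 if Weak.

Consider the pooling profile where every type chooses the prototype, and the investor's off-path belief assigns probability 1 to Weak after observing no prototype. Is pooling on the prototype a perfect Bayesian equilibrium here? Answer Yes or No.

No

On path, the investor holds the prior and pays 5/8·19 + 3/8·11 = 16. Off path (no prototype), believing Weak, it pays 11.
Strong: the prototype nets 16 − 1 = 15; no prototype nets 11. Strong stays.
Weak: the prototype nets 16 − 10 = 6; no prototype nets 11. Weak would deviate.
A type deviates, so pooling fails.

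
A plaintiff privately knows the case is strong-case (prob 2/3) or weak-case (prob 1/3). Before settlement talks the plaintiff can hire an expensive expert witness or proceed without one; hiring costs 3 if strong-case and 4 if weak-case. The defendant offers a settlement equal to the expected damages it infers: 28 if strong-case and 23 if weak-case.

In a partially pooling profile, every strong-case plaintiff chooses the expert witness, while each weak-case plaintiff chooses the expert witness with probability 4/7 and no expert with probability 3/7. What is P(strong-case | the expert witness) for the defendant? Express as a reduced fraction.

P(the expert witness) = (2/3)·1 + (1/3)·(4/7) = 6/7.
By Bayes' rule, P(strong-case | the expert witness) = (2/3) / (6/7) = 7/9.

7/9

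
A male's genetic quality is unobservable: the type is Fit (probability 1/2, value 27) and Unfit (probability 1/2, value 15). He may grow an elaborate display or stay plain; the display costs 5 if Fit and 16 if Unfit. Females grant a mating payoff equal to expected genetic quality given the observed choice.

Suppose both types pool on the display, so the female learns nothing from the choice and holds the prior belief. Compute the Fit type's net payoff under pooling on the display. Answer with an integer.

Pooled mating payoff = 1/2·27 + 1/2·15 = 21.
Fit pays cost 5 for the display, so net payoff = 21 − 5 = 16.

16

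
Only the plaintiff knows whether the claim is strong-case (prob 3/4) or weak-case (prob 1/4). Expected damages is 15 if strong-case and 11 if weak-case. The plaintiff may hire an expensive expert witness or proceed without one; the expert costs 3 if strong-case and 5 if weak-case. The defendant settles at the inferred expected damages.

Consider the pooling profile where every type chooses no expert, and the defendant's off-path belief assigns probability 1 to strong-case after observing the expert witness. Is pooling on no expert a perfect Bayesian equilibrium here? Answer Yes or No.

Yes

On path, the defendant holds the prior and pays 3/4·15 + 1/4·11 = 14. Off path (the expert witness), believing strong-case, it pays 15.
strong-case: no expert nets 14; the expert witness nets 15 − 3 = 12. strong-case stays.
weak-case: no expert nets 14; the expert witness nets 15 − 5 = 10. weak-case stays.
No type deviates, so pooling is sustained.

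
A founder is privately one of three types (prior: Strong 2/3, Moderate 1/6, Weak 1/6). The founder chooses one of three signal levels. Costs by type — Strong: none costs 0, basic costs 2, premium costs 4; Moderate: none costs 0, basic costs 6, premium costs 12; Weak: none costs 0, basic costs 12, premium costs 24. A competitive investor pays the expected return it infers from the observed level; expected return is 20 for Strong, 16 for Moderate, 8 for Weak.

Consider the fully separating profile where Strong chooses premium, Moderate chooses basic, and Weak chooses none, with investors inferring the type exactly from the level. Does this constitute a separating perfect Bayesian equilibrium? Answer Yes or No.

Yes

Separating valuations: premium → 20, basic → 16, none → 8.
Strong (assigned premium): none: 8 − 0 = 8; basic: 16 − 2 = 14; premium: 20 − 4 = 16. Strong stays.
Moderate (assigned basic): none: 8 − 0 = 8; basic: 16 − 6 = 10; premium: 20 − 12 = 8. Moderate stays.
Weak (assigned none): none: 8 − 0 = 8; basic: 16 − 12 = 4; premium: 20 − 24 = -4. Weak stays.
Every type prefers its assigned level; separation holds.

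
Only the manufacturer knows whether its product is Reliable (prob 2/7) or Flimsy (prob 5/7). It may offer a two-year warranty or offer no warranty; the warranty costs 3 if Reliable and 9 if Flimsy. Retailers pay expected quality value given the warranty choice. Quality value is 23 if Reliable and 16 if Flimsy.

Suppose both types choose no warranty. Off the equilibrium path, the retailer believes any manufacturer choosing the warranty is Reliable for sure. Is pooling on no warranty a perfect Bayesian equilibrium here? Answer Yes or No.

No

On path, the retailer holds the prior and pays 2/7·23 + 5/7·16 = 18. Off path (the warranty), believing Reliable, it pays 23.
Reliable: no warranty nets 18; the warranty nets 23 − 3 = 20. Reliable would deviate.
Flimsy: no warranty nets 18; the warranty nets 23 − 9 = 14. Flimsy stays.
A type deviates, so pooling fails.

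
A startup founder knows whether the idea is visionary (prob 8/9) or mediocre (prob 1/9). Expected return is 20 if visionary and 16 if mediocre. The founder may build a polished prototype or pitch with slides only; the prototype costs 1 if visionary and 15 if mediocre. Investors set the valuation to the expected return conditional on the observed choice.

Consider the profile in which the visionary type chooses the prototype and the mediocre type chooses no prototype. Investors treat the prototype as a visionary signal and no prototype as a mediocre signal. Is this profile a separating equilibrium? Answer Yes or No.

Yes

Under these beliefs, the prototype earns valuation 20 and no prototype earns valuation 16.
visionary: the prototype nets 20 − 1 = 19; no prototype nets 16. visionary prefers the prototype.
mediocre: the prototype nets 20 − 15 = 5; no prototype nets 16. mediocre prefers no prototype.
Neither type deviates, so the separating profile is an equilibrium.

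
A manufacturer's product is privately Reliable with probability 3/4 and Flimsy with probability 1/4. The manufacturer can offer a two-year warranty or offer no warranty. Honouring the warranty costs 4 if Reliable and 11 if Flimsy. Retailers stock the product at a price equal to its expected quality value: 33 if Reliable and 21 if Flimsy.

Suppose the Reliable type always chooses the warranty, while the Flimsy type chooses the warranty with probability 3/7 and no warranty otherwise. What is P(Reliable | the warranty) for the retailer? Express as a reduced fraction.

P(the warranty) = (3/4)·1 + (1/4)·(3/7) = 6/7.
By Bayes' rule, P(Reliable | the warranty) = (3/4) / (6/7) = 7/8.

7/8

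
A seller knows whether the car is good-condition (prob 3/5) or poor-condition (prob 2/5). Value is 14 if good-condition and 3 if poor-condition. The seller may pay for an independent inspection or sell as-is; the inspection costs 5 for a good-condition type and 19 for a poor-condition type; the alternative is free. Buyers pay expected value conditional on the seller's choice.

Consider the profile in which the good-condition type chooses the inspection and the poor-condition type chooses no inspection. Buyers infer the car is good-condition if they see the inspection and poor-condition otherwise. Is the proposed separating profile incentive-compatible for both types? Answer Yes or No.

Under these beliefs, the inspection earns price 14 and no inspection earns price 3.
good-condition: the inspection nets 14 − 5 = 9; no inspection nets 3. good-condition prefers the inspection.
poor-condition: the inspection nets 14 − 19 = -5; no inspection nets 3. poor-condition prefers no inspection.
Neither type deviates, so the separating profile is an equilibrium.

Yes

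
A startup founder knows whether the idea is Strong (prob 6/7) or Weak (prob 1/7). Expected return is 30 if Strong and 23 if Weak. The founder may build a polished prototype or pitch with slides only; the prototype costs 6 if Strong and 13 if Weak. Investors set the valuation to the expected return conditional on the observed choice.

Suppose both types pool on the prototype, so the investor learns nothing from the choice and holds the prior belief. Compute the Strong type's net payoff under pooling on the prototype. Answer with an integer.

Pooled valuation = 6/7·30 + 1/7·23 = 29.
Strong pays cost 6 for the prototype, so net payoff = 29 − 6 = 23.

23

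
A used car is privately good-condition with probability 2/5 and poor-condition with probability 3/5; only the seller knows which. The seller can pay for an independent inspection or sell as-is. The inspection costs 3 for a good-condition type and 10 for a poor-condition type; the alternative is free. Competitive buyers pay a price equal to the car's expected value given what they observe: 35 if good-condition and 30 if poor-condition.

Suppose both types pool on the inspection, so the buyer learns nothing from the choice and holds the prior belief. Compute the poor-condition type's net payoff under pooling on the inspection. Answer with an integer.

22

Pooled price = 2/5·35 + 3/5·30 = 32.
poor-condition pays cost 10 for the inspection, so net payoff = 32 − 10 = 22.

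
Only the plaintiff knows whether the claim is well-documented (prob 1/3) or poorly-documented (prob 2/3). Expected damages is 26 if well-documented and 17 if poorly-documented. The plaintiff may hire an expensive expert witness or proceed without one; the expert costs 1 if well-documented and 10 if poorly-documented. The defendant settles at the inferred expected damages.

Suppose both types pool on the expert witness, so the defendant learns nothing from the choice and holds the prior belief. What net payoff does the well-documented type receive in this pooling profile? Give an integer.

19

Pooled settlement = 1/3·26 + 2/3·17 = 20.
well-documented pays cost 1 for the expert witness, so net payoff = 20 − 1 = 19.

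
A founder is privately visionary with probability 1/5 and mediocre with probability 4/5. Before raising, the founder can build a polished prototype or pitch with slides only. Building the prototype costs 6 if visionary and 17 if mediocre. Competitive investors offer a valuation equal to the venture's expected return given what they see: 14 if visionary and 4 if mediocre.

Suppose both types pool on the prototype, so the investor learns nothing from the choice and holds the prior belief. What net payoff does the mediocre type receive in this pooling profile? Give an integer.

-11

Pooled valuation = 1/5·14 + 4/5·4 = 6.
mediocre pays cost 17 for the prototype, so net payoff = 6 − 17 = -11.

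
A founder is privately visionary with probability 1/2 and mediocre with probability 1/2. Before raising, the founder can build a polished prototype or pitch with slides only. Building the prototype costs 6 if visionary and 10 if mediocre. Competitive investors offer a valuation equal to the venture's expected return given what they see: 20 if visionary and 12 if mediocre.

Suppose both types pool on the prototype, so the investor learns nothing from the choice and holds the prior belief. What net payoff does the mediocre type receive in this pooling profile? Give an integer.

Pooled valuation = 1/2·20 + 1/2·12 = 16.
mediocre pays cost 10 for the prototype, so net payoff = 16 − 10 = 6.

6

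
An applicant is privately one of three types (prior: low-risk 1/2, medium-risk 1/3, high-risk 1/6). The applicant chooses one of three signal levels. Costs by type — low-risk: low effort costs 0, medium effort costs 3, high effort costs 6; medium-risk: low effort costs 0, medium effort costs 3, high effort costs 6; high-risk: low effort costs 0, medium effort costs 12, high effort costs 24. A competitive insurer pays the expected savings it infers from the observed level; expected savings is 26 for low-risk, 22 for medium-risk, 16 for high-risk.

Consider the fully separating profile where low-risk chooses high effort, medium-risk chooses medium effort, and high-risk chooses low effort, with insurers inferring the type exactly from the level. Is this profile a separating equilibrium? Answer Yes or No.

Separating rebates: high effort → 26, medium effort → 22, low effort → 16.
low-risk (assigned high effort): low effort: 16 − 0 = 16; medium effort: 22 − 3 = 19; high effort: 26 − 6 = 20. low-risk stays.
medium-risk (assigned medium effort): low effort: 16 − 0 = 16; medium effort: 22 − 3 = 19; high effort: 26 − 6 = 20. medium-risk prefers high effort.
high-risk (assigned low effort): low effort: 16 − 0 = 16; medium effort: 22 − 12 = 10; high effort: 26 − 24 = 2. high-risk stays.
At least one type deviates; the separating profile fails.

No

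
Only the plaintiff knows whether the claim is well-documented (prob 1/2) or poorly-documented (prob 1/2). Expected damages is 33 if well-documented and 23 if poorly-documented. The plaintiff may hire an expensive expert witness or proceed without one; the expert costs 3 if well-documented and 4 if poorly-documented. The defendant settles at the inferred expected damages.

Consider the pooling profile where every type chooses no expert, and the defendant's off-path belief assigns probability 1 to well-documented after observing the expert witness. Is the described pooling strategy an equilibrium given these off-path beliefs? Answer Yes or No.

No

On path, the defendant holds the prior and pays 1/2·33 + 1/2·23 = 28. Off path (the expert witness), believing well-documented, it pays 33.
well-documented: no expert nets 28; the expert witness nets 33 − 3 = 30. well-documented would deviate.
poorly-documented: no expert nets 28; the expert witness nets 33 − 4 = 29. poorly-documented would deviate.
A type deviates, so pooling fails.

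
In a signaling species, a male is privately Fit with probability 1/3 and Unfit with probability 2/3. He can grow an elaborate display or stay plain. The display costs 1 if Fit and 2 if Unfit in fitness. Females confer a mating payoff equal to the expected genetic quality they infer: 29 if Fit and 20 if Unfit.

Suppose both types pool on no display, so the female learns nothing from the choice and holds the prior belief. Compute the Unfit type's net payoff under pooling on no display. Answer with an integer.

Pooled mating payoff = 1/3·29 + 2/3·20 = 23.
Unfit pays no cost for no display, so net payoff = 23.

23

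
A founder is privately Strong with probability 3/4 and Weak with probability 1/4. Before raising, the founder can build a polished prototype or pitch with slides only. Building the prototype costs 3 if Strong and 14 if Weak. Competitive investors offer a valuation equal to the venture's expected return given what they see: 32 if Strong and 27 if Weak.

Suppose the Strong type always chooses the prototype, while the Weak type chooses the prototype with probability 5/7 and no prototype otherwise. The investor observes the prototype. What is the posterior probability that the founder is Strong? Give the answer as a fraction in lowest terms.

P(the prototype) = (3/4)·1 + (1/4)·(5/7) = 13/14.
By Bayes' rule, P(Strong | the prototype) = (3/4) / (13/14) = 21/26.

21/26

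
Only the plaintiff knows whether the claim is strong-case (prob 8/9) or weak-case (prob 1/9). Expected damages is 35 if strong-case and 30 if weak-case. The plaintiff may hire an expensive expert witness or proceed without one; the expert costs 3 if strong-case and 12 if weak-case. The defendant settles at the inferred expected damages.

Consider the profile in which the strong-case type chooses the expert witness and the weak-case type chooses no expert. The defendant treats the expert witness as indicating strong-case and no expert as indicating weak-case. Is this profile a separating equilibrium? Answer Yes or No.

Under these beliefs, the expert witness earns settlement 35 and no expert earns settlement 30.
strong-case: the expert witness nets 35 − 3 = 32; no expert nets 30. strong-case prefers the expert witness.
weak-case: the expert witness nets 35 − 12 = 23; no expert nets 30. weak-case prefers no expert.
Neither type deviates, so the separating profile is an equilibrium.

Yes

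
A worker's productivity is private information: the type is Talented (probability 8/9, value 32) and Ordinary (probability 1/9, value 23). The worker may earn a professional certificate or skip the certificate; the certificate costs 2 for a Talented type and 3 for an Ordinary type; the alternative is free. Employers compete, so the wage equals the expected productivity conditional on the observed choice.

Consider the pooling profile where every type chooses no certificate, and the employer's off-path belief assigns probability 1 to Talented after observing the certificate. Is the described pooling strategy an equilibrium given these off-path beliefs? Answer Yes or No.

On path, the employer holds the prior and pays 8/9·32 + 1/9·23 = 31. Off path (the certificate), believing Talented, it pays 32.
Talented: no certificate nets 31; the certificate nets 32 − 2 = 30. Talented stays.
Ordinary: no certificate nets 31; the certificate nets 32 − 3 = 29. Ordinary stays.
No type deviates, so pooling is sustained.

Yes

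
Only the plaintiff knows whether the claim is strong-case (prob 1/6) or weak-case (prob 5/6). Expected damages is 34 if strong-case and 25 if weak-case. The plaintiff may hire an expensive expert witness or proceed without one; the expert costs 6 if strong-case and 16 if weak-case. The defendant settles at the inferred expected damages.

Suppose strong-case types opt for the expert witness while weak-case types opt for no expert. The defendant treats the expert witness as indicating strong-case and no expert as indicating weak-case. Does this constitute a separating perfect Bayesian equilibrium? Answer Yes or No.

Yes

Under these beliefs, the expert witness earns settlement 34 and no expert earns settlement 25.
strong-case: the expert witness nets 34 − 6 = 28; no expert nets 25. strong-case prefers the expert witness.
weak-case: the expert witness nets 34 − 16 = 18; no expert nets 25. weak-case prefers no expert.
Neither type deviates, so the separating profile is an equilibrium.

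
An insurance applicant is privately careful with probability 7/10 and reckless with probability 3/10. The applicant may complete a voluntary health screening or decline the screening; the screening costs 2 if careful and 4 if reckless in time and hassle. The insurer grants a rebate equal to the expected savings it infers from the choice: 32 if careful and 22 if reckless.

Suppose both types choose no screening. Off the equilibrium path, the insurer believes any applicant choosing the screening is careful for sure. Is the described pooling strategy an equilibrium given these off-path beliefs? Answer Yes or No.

On path, the insurer holds the prior and pays 7/10·32 + 3/10·22 = 29. Off path (the screening), believing careful, it pays 32.
careful: no screening nets 29; the screening nets 32 − 2 = 30. careful would deviate.
reckless: no screening nets 29; the screening nets 32 − 4 = 28. reckless stays.
A type deviates, so pooling fails.

No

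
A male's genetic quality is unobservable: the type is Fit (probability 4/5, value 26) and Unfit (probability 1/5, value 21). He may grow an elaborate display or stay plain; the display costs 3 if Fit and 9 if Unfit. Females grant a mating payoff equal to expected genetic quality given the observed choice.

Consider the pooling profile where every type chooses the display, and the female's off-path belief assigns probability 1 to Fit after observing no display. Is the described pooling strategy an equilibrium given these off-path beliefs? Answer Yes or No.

On path, the female holds the prior and pays 4/5·26 + 1/5·21 = 25. Off path (no display), believing Fit, it pays 26.
Fit: the display nets 25 − 3 = 22; no display nets 26. Fit would deviate.
Unfit: the display nets 25 − 9 = 16; no display nets 26. Unfit would deviate.
A type deviates, so pooling fails.

No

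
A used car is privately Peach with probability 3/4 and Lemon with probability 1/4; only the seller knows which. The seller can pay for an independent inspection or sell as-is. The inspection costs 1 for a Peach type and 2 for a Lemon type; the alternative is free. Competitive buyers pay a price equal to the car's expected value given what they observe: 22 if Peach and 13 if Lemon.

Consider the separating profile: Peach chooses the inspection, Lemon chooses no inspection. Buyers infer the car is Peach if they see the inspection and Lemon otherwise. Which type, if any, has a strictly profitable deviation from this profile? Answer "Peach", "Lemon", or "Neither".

The inspection pays 22; no inspection pays 13.
Peach: assigned the inspection, nets 22 − 1 = 21; deviating to no inspection nets 13.
Lemon: assigned no inspection, nets 13; deviating to the inspection nets 22 − 2 = 20.
The Lemon type gains 7 by deviating.

Lemon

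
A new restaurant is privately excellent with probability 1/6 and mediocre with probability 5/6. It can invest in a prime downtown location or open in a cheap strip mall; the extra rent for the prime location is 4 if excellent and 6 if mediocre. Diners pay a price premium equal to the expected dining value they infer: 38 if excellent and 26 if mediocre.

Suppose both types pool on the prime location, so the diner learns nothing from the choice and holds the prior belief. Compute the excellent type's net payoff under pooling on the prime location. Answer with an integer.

Pooled price premium = 1/6·38 + 5/6·26 = 28.
excellent pays cost 4 for the prime location, so net payoff = 28 − 4 = 24.

24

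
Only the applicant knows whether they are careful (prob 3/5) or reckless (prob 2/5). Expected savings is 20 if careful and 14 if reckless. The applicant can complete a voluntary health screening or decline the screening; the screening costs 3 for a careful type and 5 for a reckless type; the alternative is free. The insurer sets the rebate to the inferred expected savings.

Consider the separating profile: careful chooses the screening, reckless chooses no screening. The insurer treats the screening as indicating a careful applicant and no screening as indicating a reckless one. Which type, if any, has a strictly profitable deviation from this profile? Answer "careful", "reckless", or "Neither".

The screening pays 20; no screening pays 14.
careful: assigned the screening, nets 20 − 3 = 17; deviating to no screening nets 14.
reckless: assigned no screening, nets 14; deviating to the screening nets 20 − 5 = 15.
The reckless type gains 1 by deviating.

reckless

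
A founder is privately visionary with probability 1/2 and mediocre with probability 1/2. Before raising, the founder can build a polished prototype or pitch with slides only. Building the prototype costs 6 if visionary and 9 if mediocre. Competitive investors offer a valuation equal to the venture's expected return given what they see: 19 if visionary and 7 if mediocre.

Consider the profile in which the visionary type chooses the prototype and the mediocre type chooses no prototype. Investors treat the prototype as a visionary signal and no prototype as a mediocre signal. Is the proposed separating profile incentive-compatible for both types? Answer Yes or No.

Under these beliefs, the prototype earns valuation 19 and no prototype earns valuation 7.
visionary: the prototype nets 19 − 6 = 13; no prototype nets 7. visionary prefers the prototype.
mediocre: the prototype nets 19 − 9 = 10; no prototype nets 7. mediocre would deviate to the prototype.
mediocre has a profitable deviation, so the profile is not an equilibrium.

No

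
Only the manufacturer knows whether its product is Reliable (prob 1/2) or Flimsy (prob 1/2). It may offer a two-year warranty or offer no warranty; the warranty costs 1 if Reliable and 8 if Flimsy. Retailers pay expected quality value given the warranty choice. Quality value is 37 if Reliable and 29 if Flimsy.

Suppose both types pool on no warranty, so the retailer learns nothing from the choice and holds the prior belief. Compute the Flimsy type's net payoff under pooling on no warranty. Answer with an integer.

Pooled price = 1/2·37 + 1/2·29 = 33.
Flimsy pays no cost for no warranty, so net payoff = 33.

33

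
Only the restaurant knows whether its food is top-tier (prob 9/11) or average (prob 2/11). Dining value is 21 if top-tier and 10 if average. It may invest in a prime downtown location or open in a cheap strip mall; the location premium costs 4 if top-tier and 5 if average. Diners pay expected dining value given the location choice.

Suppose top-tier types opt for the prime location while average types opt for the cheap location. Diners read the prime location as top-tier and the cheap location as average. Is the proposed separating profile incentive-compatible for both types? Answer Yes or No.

Under these beliefs, the prime location earns price premium 21 and the cheap location earns price premium 10.
top-tier: the prime location nets 21 − 4 = 17; the cheap location nets 10. top-tier prefers the prime location.
average: the prime location nets 21 − 5 = 16; the cheap location nets 10. average would deviate to the prime location.
average has a profitable deviation, so the profile is not an equilibrium.

No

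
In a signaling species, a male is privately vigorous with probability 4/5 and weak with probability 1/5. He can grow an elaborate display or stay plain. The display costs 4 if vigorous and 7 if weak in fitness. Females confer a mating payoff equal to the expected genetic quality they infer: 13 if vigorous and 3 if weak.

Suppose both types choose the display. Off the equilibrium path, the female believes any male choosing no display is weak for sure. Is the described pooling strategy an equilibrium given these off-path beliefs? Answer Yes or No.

On path, the female holds the prior and pays 4/5·13 + 1/5·3 = 11. Off path (no display), believing weak, it pays 3.
vigorous: the display nets 11 − 4 = 7; no display nets 3. vigorous stays.
weak: the display nets 11 − 7 = 4; no display nets 3. weak stays.
No type deviates, so pooling is sustained.

Yes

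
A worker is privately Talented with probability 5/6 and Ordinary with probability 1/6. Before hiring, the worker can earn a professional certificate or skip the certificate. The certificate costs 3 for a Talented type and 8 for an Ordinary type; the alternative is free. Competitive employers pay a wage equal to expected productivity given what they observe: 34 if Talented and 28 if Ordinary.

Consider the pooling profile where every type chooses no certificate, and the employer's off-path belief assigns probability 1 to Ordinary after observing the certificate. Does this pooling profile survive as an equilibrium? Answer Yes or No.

On path, the employer holds the prior and pays 5/6·34 + 1/6·28 = 33. Off path (the certificate), believing Ordinary, it pays 28.
Talented: no certificate nets 33; the certificate nets 28 − 3 = 25. Talented stays.
Ordinary: no certificate nets 33; the certificate nets 28 − 8 = 20. Ordinary stays.
No type deviates, so pooling is sustained.

Yes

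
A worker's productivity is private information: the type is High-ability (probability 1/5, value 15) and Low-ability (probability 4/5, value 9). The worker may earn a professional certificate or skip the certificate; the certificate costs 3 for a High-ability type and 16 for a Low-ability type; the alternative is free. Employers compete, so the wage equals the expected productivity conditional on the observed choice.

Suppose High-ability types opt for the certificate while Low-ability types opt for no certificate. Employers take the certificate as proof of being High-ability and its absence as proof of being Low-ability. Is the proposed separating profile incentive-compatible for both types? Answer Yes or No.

Yes

Under these beliefs, the certificate earns wage 15 and no certificate earns wage 9.
High-ability: the certificate nets 15 − 3 = 12; no certificate nets 9. High-ability prefers the certificate.
Low-ability: the certificate nets 15 − 16 = -1; no certificate nets 9. Low-ability prefers no certificate.
Neither type deviates, so the separating profile is an equilibrium.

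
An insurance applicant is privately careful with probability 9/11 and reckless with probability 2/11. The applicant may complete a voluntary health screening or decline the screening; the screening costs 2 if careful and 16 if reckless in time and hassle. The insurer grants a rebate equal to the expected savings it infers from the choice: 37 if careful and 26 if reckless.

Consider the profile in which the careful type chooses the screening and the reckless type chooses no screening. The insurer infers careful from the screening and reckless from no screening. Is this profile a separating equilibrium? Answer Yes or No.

Yes

Under these beliefs, the screening earns rebate 37 and no screening earns rebate 26.
careful: the screening nets 37 − 2 = 35; no screening nets 26. careful prefers the screening.
reckless: the screening nets 37 − 16 = 21; no screening nets 26. reckless prefers no screening.
Neither type deviates, so the separating profile is an equilibrium.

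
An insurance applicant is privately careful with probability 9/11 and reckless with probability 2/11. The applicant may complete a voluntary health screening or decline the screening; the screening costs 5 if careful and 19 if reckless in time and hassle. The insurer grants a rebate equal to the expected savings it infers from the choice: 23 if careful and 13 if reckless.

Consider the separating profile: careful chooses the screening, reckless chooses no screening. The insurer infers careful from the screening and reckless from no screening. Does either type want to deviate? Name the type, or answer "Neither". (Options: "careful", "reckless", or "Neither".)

The screening pays 23; no screening pays 13.
careful: assigned the screening, nets 23 − 5 = 18; deviating to no screening nets 13.
reckless: assigned no screening, nets 13; deviating to the screening nets 23 − 19 = 4.
Both types strictly prefer their assigned action; no profitable deviation.

Neither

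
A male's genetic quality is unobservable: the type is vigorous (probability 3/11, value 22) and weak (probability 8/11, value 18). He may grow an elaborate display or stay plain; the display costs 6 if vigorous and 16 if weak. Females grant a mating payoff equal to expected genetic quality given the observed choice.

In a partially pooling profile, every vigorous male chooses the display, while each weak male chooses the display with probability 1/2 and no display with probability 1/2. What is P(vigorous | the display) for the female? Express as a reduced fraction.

3/7

P(the display) = (3/11)·1 + (8/11)·(1/2) = 7/11.
By Bayes' rule, P(vigorous | the display) = (3/11) / (7/11) = 3/7.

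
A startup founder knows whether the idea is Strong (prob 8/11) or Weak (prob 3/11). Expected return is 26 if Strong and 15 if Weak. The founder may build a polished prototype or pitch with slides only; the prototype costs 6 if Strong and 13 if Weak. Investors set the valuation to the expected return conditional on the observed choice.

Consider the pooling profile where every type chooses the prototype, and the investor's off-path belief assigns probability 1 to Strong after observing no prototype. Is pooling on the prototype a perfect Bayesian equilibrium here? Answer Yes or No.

No

On path, the investor holds the prior and pays 8/11·26 + 3/11·15 = 23. Off path (no prototype), believing Strong, it pays 26.
Strong: the prototype nets 23 − 6 = 17; no prototype nets 26. Strong would deviate.
Weak: the prototype nets 23 − 13 = 10; no prototype nets 26. Weak would deviate.
A type deviates, so pooling fails.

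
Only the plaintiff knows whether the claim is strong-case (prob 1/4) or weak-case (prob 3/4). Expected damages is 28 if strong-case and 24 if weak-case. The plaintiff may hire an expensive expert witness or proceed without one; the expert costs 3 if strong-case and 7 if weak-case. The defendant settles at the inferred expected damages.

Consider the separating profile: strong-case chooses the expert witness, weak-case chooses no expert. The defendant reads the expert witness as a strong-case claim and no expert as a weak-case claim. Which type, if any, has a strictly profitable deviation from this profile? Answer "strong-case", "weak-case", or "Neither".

Neither

The expert witness pays 28; no expert pays 24.
strong-case: assigned the expert witness, nets 28 − 3 = 25; deviating to no expert nets 24.
weak-case: assigned no expert, nets 24; deviating to the expert witness nets 28 − 7 = 21.
Both types strictly prefer their assigned action; no profitable deviation.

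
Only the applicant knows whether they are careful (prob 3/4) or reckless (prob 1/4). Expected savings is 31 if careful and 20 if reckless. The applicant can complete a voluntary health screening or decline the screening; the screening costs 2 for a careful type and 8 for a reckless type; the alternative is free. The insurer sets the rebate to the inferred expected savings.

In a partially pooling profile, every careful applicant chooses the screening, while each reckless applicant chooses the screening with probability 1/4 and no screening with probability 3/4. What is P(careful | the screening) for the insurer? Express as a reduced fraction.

12/13

P(the screening) = (3/4)·1 + (1/4)·(1/4) = 13/16.
By Bayes' rule, P(careful | the screening) = (3/4) / (13/16) = 12/13.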